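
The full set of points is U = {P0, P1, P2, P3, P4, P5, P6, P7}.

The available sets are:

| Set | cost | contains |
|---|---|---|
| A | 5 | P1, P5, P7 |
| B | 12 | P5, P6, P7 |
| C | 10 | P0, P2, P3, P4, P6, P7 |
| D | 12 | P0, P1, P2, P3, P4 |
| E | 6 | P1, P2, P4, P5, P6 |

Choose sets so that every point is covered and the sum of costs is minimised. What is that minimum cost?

15

A, C together cover every point (A ∪ C = {P0, P1, P2, P3, P4, P5, P6, P7}); total cost 5 + 10 = 15.
The greedy pick E, C costs 16; no covering selection beats 15.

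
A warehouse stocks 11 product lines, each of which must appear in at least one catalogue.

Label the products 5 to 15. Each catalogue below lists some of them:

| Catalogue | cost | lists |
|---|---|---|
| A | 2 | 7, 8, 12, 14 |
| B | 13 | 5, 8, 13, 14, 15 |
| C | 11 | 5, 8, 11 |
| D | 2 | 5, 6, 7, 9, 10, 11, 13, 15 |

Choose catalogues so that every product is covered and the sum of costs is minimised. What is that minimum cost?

A, D together cover every product (A ∪ D = {5, 6, 7, 8, 9, 10, 11, 12, 13, 14, 15}); total cost 2 + 2 = 4.
No covering selection has total cost below 4.

4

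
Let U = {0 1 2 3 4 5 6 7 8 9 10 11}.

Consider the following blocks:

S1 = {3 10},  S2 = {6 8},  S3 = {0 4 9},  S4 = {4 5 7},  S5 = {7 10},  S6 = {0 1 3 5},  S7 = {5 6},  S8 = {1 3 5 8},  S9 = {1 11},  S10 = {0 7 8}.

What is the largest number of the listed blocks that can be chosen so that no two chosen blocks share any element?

S1, S2, S4, S9 are pairwise disjoint (S1={3,10}; S2={6,8}; S4={4,5,7}; S9={1,11}).
Every remaining block overlaps one of these, and no 5 of the listed blocks are pairwise disjoint, so 4 is the maximum.

4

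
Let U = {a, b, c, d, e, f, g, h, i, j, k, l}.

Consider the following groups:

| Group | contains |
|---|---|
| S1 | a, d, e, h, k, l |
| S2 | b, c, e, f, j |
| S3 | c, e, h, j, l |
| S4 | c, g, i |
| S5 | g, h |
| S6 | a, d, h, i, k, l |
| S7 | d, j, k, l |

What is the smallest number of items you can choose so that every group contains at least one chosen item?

3

T = {g, j, l} meets every group (each contains at least one member of T), and |T| = 3.
No choice of 2 items meets every group, so 3 is the minimum.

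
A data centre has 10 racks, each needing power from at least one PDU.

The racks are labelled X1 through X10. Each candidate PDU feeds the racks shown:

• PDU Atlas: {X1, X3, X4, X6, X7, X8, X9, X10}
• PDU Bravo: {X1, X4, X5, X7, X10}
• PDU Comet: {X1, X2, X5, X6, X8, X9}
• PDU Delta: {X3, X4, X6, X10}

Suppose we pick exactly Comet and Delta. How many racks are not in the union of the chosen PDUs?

1

Union of Comet, Delta = {X1, X2, X3, X4, X5, X6, X8, X9, X10}.
Not covered: X7 — 1 rack.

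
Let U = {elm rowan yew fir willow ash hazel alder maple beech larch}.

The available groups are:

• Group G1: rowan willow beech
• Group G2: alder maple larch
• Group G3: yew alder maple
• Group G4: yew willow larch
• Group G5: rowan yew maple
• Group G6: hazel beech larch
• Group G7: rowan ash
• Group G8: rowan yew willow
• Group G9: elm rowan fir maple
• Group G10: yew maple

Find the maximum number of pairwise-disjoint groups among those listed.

G3, G6, G7 are pairwise disjoint (G3={yew,alder,maple}; G6={hazel,beech,larch}; G7={rowan,ash}).
Every remaining group overlaps one of these, and no 4 of the listed groups are pairwise disjoint, so 3 is the maximum.

3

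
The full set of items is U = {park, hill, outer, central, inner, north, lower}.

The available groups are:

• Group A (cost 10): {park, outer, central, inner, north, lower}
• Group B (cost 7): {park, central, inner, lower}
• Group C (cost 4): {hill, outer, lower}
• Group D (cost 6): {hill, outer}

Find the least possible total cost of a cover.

14

A, C together cover every item (A ∪ C = {park, hill, outer, central, inner, north, lower}); total cost 10 + 4 = 14.
The greedy pick C, B, A costs 21; no covering selection beats 14.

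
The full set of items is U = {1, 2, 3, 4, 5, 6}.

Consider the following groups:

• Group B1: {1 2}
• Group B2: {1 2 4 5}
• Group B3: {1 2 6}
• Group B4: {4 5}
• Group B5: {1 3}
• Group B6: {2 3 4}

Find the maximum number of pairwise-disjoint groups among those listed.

2

B3, B4 are pairwise disjoint (B3={1,2,6}; B4={4,5}).
Every remaining group overlaps one of these, and no 3 of the listed groups are pairwise disjoint, so 2 is the maximum.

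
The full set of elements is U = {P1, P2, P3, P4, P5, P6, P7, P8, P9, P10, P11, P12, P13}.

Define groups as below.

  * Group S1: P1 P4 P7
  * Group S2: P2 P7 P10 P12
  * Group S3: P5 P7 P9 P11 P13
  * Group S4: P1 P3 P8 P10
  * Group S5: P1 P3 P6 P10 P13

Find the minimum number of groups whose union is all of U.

5

S1 and S2 and S3 and S4 and S5 together: S1 ∪ S2 ∪ S3 ∪ S4 ∪ S5 = {P1, P2, P3, P4, P5, P6, P7, P8, P9, P10, P11, P12, P13} — every element is covered.
No 4 of the 5 groups cover everything (all 5 combinations miss at least one element), so 5 is optimal.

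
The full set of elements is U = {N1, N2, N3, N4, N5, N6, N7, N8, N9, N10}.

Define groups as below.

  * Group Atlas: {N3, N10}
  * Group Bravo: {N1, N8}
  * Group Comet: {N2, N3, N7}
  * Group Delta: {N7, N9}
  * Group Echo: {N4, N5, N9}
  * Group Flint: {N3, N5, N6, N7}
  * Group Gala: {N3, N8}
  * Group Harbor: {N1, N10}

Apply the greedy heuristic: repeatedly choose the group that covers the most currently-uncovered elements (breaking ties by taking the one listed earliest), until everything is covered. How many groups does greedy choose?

Greedy: pick Flint (covers 4 new) → pick Bravo (covers 2 new) → pick Echo (covers 2 new) → pick Atlas (covers 1 new) → pick Comet (covers 1 new). Total picks: 5.

5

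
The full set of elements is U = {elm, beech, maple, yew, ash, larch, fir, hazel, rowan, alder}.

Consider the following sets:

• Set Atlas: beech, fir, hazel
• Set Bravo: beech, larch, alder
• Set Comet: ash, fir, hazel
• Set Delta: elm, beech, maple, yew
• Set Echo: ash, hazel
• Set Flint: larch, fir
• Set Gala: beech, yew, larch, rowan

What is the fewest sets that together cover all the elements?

Take {Bravo, Comet, Delta, Gala}. Their union is {elm, beech, maple, yew, ash, larch, fir, hazel, rowan, alder}, which is all 10 elements.
Only Bravo contains alder, so Bravo is forced; the remaining 7 elements need at least 3 more sets (each remaining set adds at most 3) — so at least 4 sets are needed, and 4 is optimal.

4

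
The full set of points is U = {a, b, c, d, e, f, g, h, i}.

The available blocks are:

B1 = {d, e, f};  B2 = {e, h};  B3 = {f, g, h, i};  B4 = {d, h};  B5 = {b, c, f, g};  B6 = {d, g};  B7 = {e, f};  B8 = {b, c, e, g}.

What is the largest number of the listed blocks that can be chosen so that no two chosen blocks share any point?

2

B4, B7 are pairwise disjoint (B4={d,h}; B7={e,f}).
Every remaining block overlaps one of these, and no 3 of the listed blocks are pairwise disjoint, so 2 is the maximum.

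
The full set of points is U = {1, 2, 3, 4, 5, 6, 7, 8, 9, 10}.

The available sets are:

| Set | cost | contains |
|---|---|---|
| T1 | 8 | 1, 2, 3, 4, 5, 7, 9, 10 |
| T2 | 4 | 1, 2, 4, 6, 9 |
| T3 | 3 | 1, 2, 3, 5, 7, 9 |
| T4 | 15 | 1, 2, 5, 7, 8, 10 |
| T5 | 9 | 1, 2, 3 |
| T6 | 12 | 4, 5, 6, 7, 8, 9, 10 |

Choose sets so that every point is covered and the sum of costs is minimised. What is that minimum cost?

T3, T6 together cover every point (T3 ∪ T6 = {1, 2, 3, 4, 5, 6, 7, 8, 9, 10}); total cost 3 + 12 = 15.
The greedy pick T3, T2, T6 costs 19; no covering selection beats 15.

15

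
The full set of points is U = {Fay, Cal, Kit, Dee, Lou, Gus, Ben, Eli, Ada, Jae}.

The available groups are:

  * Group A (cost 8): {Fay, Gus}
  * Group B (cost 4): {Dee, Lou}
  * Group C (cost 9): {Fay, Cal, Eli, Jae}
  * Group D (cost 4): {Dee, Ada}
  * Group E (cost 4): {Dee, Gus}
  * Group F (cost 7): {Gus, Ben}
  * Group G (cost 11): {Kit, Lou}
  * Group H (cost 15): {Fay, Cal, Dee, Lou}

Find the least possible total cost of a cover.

C, D, F, G together cover every point (C ∪ D ∪ F ∪ G = {Fay, Cal, Kit, Dee, Lou, Gus, Ben, Eli, Ada, Jae}); total cost 9 + 4 + 7 + 11 = 31.
The greedy pick B, C, F, D, G costs 35; no covering selection beats 31.

31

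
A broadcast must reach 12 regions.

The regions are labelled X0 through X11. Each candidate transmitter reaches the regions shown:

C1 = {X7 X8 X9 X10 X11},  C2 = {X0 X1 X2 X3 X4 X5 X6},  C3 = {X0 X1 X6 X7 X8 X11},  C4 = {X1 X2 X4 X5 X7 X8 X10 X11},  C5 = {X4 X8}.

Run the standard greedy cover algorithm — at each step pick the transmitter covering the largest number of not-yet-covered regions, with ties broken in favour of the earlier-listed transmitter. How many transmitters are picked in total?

Greedy: pick C4 (covers 8 new) → pick C2 (covers 3 new) → pick C1 (covers 1 new). Total picks: 3.
(The true minimum cover uses only 2 transmitters, so greedy is not optimal here.)

3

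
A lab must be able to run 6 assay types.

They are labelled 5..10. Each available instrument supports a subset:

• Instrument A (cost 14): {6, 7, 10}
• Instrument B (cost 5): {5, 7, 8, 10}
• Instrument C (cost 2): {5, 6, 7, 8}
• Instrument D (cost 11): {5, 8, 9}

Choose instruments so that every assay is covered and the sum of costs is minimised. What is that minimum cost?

18

B, C, D together cover every assay (B ∪ C ∪ D = {5, 6, 7, 8, 9, 10}); total cost 5 + 2 + 11 = 18.
No covering selection has total cost below 18.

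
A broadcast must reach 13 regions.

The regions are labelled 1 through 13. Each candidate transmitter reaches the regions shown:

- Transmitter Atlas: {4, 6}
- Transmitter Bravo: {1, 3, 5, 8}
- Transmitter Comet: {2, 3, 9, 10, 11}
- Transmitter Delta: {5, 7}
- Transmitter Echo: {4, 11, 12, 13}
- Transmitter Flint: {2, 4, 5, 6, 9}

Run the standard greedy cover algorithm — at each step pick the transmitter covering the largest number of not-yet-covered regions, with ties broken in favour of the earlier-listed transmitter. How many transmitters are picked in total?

5

Greedy: pick Comet (covers 5 new) → pick Bravo (covers 3 new) → pick Echo (covers 3 new) → pick Atlas (covers 1 new) → pick Delta (covers 1 new). Total picks: 5.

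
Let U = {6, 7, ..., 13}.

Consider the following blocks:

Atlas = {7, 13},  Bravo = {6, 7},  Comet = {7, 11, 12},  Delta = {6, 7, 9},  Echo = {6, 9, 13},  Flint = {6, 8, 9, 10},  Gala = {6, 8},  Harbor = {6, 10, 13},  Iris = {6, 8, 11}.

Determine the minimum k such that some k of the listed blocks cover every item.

Take {Comet, Echo, Flint}. Their union is {6, 7, 8, 9, 10, 11, 12, 13}, which is all 8 items.
Only Comet contains 12, so Comet is forced; the remaining 5 items need at least 2 more blocks (each remaining block adds at most 4) — so at least 3 blocks are needed, and 3 is optimal.

3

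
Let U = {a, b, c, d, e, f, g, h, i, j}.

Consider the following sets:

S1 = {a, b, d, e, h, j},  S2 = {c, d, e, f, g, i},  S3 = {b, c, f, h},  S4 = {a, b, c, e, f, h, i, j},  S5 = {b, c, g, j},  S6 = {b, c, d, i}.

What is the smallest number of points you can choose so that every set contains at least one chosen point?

Take T = {b, i}. Each listed set contains at least one of these, so T is a hitting set of size 2.
No single point lies in every set, so at least 2 are needed and 2 is optimal.

2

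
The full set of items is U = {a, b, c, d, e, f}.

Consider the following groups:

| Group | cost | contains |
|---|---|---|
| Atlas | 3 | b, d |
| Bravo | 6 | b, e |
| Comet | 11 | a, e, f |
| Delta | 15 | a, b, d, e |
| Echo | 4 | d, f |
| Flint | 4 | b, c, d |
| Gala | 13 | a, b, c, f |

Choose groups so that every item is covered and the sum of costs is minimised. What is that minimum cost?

Comet, Flint together cover every item (Comet ∪ Flint = {a, b, c, d, e, f}); total cost 11 + 4 = 15.
No covering selection has total cost below 15.

15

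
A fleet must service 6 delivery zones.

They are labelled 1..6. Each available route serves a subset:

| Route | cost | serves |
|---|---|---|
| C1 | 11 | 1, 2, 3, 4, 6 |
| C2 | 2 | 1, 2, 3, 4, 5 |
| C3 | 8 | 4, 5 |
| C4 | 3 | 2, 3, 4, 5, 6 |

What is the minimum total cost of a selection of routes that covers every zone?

5

C2, C4 together cover every zone (C2 ∪ C4 = {1, 2, 3, 4, 5, 6}); total cost 2 + 3 = 5.
No covering selection has total cost below 5.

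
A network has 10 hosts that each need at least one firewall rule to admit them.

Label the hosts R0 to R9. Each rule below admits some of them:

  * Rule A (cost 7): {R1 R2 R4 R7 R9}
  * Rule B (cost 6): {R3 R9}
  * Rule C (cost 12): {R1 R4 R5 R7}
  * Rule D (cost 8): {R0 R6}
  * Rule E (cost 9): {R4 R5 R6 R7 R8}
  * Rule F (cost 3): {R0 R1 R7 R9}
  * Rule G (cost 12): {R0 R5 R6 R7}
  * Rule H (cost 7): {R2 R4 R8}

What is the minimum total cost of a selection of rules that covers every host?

B, E, F, H together cover every host (B ∪ E ∪ F ∪ H = {R0, R1, R2, R3, R4, R5, R6, R7, R8, R9}); total cost 6 + 9 + 3 + 7 = 25.
No covering selection has total cost below 25.

25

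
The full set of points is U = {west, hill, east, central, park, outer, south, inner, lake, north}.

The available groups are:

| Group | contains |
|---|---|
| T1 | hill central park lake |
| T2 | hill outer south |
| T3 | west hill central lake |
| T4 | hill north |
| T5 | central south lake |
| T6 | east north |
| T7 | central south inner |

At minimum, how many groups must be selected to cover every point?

T1 and T2 and T3 and T6 and T7 together: T1 ∪ T2 ∪ T3 ∪ T6 ∪ T7 = {west, hill, east, central, park, outer, south, inner, lake, north} — every point is covered.
No 4 of the 7 groups cover everything (all 35 combinations miss at least one point), so 5 is optimal.

5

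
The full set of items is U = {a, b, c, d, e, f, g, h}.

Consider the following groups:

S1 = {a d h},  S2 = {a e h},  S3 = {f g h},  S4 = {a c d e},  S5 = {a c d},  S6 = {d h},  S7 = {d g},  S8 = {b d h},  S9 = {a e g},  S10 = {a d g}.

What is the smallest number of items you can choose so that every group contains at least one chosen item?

3

The 3 items {d, e, f} hit every group.
No choice of 2 items meets every group, so 3 is the minimum.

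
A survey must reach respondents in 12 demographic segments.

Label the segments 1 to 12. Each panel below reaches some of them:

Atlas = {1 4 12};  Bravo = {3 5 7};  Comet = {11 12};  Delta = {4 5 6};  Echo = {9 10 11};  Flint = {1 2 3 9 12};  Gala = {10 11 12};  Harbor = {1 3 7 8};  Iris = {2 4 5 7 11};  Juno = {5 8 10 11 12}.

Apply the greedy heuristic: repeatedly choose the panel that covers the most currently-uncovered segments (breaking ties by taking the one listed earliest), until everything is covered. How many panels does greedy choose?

Greedy: pick Flint (covers 5 new) → pick Iris (covers 4 new) → pick Juno (covers 2 new) → pick Delta (covers 1 new). Total picks: 4.

4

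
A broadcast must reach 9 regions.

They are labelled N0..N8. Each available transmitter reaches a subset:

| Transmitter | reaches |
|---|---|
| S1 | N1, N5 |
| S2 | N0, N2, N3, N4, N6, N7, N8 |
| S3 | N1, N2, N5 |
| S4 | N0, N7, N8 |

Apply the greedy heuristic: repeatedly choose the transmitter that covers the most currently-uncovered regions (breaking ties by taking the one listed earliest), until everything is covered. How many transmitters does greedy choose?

Greedy: pick S2 (covers 7 new) → pick S1 (covers 2 new). Total picks: 2.

2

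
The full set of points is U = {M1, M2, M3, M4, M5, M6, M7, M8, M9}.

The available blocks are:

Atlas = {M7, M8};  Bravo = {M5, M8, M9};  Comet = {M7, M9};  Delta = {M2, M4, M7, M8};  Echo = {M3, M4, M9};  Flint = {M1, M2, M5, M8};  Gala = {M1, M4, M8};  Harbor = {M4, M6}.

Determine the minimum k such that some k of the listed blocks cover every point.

Delta and Echo and Flint and Harbor together: Delta ∪ Echo ∪ Flint ∪ Harbor = {M1, M2, M3, M4, M5, M6, M7, M8, M9} — every point is covered.
No 3 of the 8 blocks cover everything (all 56 combinations miss at least one point), so 4 is optimal.

4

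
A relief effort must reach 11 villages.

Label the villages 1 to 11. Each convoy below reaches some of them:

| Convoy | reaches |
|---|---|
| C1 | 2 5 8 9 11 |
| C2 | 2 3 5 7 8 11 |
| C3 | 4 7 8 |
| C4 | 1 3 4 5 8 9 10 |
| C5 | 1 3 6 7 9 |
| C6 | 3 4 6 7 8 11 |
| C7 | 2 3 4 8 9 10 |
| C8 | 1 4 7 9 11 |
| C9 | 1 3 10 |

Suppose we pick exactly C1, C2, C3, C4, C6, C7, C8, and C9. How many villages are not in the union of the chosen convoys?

Union of C1, C2, C3, C4, C6, C7, C8, C9 = {1, 2, 3, 4, 5, 6, 7, 8, 9, 10, 11} — that's every village, so 0 are uncovered.

0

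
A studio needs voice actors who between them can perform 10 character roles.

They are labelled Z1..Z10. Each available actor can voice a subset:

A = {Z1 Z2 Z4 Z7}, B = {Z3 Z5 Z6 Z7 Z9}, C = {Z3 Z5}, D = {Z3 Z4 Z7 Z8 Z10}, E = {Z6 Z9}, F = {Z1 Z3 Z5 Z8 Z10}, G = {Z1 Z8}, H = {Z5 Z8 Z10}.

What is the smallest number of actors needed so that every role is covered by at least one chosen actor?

3

A and E and F together: A ∪ E ∪ F = {Z1, Z2, Z3, Z4, Z5, Z6, Z7, Z8, Z9, Z10} — every role is covered.
Only A contains Z2, so A is forced; the remaining 6 roles need at least 2 more actors (each remaining actor adds at most 4) — so at least 3 actors are needed, and 3 is optimal.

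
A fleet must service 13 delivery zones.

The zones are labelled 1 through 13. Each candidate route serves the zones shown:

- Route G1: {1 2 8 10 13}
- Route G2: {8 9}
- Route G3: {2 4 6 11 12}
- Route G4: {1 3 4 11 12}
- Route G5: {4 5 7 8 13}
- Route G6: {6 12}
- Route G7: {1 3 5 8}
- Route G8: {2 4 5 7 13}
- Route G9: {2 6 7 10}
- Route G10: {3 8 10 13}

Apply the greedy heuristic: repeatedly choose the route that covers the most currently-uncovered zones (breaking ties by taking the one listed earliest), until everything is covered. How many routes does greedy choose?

5

Greedy: pick G1 (covers 5 new) → pick G3 (covers 4 new) → pick G5 (covers 2 new) → pick G2 (covers 1 new) → pick G4 (covers 1 new). Total picks: 5.
(The true minimum cover uses only 4 routes, so greedy is not optimal here.)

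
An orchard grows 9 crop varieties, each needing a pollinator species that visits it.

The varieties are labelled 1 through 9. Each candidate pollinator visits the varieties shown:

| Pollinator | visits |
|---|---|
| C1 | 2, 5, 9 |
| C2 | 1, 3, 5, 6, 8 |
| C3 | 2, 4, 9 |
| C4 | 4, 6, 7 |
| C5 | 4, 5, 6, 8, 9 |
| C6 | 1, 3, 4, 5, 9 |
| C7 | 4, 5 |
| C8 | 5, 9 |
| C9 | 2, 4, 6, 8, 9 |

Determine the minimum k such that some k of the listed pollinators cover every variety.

C2 and C3 and C4 together: C2 ∪ C3 ∪ C4 = {1, 2, 3, 4, 5, 6, 7, 8, 9} — every variety is covered.
Only C4 contains 7, so C4 is forced; the remaining 6 varieties need at least 2 more pollinators (each remaining pollinator adds at most 4) — so at least 3 pollinators are needed, and 3 is optimal.

3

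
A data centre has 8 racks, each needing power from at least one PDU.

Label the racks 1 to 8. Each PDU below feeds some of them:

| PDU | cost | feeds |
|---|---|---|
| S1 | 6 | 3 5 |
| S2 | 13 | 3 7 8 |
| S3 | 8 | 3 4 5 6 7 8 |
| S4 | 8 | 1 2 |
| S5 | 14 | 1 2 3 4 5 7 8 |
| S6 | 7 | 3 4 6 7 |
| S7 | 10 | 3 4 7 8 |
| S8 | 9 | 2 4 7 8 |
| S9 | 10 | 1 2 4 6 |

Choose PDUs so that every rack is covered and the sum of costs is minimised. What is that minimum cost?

S3, S4 together cover every rack (S3 ∪ S4 = {1, 2, 3, 4, 5, 6, 7, 8}); total cost 8 + 8 = 16.
No covering selection has total cost below 16.

16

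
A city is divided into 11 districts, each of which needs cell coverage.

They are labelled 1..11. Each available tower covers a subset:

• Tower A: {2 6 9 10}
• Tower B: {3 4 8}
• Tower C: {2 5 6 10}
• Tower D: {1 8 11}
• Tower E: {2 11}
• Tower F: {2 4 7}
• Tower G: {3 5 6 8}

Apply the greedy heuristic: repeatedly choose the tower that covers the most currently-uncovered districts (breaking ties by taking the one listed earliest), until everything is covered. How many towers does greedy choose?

Greedy: pick A (covers 4 new) → pick B (covers 3 new) → pick D (covers 2 new) → pick C (covers 1 new) → pick F (covers 1 new). Total picks: 5.
(The true minimum cover uses only 4 towers, so greedy is not optimal here.)

5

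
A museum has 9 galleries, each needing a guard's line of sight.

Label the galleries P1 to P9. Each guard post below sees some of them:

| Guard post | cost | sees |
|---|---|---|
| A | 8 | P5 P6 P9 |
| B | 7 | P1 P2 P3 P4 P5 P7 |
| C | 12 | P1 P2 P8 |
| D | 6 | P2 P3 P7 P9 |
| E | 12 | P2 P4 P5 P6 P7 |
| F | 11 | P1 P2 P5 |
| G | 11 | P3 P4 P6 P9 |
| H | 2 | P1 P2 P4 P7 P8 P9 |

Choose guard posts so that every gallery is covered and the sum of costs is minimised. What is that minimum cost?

16

A, D, H together cover every gallery (A ∪ D ∪ H = {P1, P2, P3, P4, P5, P6, P7, P8, P9}); total cost 8 + 6 + 2 = 16.
The greedy pick H, B, A costs 17; no covering selection beats 16.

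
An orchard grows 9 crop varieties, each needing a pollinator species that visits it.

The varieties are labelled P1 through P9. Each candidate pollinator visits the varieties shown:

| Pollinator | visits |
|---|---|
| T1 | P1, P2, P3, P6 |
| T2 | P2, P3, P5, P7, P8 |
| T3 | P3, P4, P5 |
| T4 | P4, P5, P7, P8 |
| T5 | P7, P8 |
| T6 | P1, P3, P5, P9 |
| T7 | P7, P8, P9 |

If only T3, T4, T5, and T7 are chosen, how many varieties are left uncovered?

3

Union of T3, T4, T5, T7 = {P3, P4, P5, P7, P8, P9}.
Not covered: P1, P2, P6 — 3 varieties.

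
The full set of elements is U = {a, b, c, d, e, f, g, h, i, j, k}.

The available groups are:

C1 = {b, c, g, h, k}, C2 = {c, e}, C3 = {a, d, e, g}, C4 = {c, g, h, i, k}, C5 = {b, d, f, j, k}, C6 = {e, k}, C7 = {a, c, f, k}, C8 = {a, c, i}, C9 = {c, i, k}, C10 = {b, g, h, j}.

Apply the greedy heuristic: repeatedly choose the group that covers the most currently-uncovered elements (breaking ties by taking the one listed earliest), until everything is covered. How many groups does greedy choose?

Greedy: pick C1 (covers 5 new) → pick C3 (covers 3 new) → pick C5 (covers 2 new) → pick C4 (covers 1 new). Total picks: 4.
(The true minimum cover uses only 3 groups, so greedy is not optimal here.)

4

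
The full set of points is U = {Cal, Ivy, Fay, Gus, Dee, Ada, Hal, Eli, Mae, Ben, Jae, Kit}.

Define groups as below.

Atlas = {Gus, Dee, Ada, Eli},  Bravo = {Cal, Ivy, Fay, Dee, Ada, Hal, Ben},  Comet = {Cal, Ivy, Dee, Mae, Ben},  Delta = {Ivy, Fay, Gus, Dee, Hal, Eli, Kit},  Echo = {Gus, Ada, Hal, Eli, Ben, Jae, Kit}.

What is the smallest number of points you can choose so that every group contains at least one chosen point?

Take H = {Dee, Hal}. Each listed group contains at least one of these, so H is a hitting set of size 2.
No single point lies in every group, so at least 2 are needed and 2 is optimal.

2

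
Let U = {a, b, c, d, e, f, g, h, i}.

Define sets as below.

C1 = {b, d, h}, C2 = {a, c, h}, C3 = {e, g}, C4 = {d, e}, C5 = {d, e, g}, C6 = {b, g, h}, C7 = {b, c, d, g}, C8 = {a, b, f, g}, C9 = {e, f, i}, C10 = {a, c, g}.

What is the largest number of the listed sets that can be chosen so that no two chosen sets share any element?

3

C1, C9, C10 are pairwise disjoint (C1={b,d,h}; C9={e,f,i}; C10={a,c,g}).
Every remaining set overlaps one of these, and no 4 of the listed sets are pairwise disjoint, so 3 is the maximum.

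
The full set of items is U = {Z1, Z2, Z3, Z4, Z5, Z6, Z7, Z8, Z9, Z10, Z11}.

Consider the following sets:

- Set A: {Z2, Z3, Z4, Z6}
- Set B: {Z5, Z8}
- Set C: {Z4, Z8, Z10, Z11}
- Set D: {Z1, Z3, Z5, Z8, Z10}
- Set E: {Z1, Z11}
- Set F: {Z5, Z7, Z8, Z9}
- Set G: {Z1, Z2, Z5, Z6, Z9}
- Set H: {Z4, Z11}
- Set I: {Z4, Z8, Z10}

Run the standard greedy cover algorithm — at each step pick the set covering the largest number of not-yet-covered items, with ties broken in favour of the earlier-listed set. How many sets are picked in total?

4

Greedy: pick D (covers 5 new) → pick A (covers 3 new) → pick F (covers 2 new) → pick C (covers 1 new). Total picks: 4.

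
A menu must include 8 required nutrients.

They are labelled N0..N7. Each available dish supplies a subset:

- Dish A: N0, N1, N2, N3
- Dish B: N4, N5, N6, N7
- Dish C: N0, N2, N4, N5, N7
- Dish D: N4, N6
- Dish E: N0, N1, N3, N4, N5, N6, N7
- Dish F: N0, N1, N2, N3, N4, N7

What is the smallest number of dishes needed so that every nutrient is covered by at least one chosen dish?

2

Take {A, B}. Their union is {N0, N1, N2, N3, N4, N5, N6, N7}, which is all 8 nutrients.
No single dish has all 8 nutrients (the largest, E, has 7), so 2 is optimal.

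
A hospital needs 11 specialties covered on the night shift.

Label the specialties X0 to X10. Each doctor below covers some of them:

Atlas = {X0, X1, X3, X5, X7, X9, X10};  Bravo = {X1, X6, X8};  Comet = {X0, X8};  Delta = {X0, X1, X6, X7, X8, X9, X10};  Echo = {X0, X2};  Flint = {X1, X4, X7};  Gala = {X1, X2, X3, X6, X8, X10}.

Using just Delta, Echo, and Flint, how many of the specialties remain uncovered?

Union of Delta, Echo, Flint = {X0, X1, X2, X4, X6, X7, X8, X9, X10}.
Not covered: X3, X5 — 2 specialties.

2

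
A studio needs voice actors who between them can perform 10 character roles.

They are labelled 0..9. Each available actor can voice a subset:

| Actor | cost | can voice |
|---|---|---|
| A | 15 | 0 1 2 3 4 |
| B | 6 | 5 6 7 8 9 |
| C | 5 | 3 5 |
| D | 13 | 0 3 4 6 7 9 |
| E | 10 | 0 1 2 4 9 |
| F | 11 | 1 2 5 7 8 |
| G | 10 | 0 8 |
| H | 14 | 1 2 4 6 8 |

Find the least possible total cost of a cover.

B, C, E together cover every role (B ∪ C ∪ E = {0, 1, 2, 3, 4, 5, 6, 7, 8, 9}); total cost 6 + 5 + 10 = 21.
No covering selection has total cost below 21.

21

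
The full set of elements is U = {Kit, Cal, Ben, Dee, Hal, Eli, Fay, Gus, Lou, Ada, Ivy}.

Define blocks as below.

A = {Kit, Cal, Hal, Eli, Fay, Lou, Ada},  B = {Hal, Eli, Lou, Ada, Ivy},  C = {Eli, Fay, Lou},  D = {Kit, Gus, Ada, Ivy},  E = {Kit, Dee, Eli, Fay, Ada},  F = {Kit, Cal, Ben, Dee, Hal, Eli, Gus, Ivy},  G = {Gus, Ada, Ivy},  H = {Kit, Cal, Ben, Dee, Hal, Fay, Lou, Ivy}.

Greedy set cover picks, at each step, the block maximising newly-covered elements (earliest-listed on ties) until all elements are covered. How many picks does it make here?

Greedy: pick F (covers 8 new) → pick A (covers 3 new). Total picks: 2.

2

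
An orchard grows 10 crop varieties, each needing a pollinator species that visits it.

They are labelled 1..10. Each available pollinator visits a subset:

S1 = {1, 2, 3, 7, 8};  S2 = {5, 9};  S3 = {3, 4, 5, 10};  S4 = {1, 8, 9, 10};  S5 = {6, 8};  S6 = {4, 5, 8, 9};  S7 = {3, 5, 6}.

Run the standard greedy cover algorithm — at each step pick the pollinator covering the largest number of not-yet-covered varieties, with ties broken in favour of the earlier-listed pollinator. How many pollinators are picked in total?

Greedy: pick S1 (covers 5 new) → pick S3 (covers 3 new) → pick S2 (covers 1 new) → pick S5 (covers 1 new). Total picks: 4.

4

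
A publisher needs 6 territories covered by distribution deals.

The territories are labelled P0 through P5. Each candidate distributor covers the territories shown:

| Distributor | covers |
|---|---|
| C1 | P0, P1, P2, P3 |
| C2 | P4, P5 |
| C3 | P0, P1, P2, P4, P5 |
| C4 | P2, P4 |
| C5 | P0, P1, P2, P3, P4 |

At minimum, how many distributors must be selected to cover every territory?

Take {C1, C3}. Their union is {P0, P1, P2, P3, P4, P5}, which is all 6 territories.
No single distributor has all 6 territories (the largest, C3, has 5), so 2 is optimal.

2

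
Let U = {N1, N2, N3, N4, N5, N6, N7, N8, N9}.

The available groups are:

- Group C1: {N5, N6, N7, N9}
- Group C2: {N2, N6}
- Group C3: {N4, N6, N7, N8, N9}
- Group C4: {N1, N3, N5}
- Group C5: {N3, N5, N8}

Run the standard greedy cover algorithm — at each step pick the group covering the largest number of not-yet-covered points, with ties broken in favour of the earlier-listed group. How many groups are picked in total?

Greedy: pick C3 (covers 5 new) → pick C4 (covers 3 new) → pick C2 (covers 1 new). Total picks: 3.

3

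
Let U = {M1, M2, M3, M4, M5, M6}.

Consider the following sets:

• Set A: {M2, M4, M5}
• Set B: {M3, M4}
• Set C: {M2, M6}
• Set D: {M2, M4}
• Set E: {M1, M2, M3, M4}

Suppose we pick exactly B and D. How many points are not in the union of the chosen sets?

3

Union of B, D = {M2, M3, M4}.
Not covered: M1, M5, M6 — 3 points.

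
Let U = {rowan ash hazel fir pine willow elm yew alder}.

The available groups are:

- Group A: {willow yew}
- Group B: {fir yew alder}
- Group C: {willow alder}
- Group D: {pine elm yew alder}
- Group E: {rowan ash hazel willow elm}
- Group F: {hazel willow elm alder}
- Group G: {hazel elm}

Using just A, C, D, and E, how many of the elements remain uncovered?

1

Union of A, C, D, E = {rowan, ash, hazel, pine, willow, elm, yew, alder}.
Not covered: fir — 1 element.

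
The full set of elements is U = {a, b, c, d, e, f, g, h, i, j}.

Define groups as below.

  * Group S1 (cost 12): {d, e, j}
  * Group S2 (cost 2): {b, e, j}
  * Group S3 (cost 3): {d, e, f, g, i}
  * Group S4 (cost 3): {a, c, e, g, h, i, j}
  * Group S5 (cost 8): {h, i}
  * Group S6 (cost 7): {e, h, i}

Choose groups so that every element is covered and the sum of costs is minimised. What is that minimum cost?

S2, S3, S4 together cover every element (S2 ∪ S3 ∪ S4 = {a, b, c, d, e, f, g, h, i, j}); total cost 2 + 3 + 3 = 8.
No covering selection has total cost below 8.

8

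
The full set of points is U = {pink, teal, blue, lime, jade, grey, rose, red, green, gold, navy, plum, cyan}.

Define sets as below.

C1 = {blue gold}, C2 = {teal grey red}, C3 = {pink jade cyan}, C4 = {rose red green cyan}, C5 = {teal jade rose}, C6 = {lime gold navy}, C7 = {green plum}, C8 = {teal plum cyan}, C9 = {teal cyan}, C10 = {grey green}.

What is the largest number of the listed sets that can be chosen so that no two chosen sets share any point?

C2, C3, C6, C7 are pairwise disjoint (C2={teal,grey,red}; C3={pink,jade,cyan}; C6={lime,gold,navy}; C7={green,plum}).
Every remaining set overlaps one of these, and no 5 of the listed sets are pairwise disjoint, so 4 is the maximum.

4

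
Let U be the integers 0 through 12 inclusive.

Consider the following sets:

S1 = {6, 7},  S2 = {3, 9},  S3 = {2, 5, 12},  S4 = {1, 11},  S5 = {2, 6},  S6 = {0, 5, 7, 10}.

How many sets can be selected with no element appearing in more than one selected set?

4

S1, S2, S3, S4 are pairwise disjoint (S1={6,7}; S2={3,9}; S3={2,5,12}; S4={1,11}).
Every remaining set overlaps one of these, and no 5 of the listed sets are pairwise disjoint, so 4 is the maximum.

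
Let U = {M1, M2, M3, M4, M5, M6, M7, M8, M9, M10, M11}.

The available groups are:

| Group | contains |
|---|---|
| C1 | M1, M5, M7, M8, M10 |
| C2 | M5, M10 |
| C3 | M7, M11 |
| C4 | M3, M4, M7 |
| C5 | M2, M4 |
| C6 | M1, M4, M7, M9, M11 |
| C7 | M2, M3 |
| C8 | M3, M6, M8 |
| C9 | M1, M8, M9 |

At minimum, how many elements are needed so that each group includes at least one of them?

4

H = {M2, M7, M8, M10} meets every group (each contains at least one member of H), and |H| = 4.
The groups C2, C3, C7, C9 are pairwise disjoint, so any hitting set needs a separate element for each — at least 4. Hence 4 is optimal.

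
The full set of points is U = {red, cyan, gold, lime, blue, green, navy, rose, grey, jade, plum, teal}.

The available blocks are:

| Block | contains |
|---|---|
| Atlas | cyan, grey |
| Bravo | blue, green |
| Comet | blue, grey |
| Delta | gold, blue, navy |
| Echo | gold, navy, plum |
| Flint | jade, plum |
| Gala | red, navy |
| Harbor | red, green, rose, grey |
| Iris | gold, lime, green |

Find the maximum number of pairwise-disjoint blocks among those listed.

Atlas, Flint, Gala, Iris are pairwise disjoint (Atlas={cyan,grey}; Flint={jade,plum}; Gala={red,navy}; Iris={gold,lime,green}).
Every remaining block overlaps one of these, and no 5 of the listed blocks are pairwise disjoint, so 4 is the maximum.

4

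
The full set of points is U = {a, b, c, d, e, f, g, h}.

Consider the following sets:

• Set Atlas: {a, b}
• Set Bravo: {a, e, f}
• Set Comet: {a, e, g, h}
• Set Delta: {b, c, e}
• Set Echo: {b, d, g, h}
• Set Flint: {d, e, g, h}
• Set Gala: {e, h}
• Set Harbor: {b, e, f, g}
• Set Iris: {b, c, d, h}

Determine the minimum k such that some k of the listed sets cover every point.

Take {Bravo, Harbor, Iris}. Their union is {a, b, c, d, e, f, g, h}, which is all 8 points.
No 2 of the 9 sets cover everything (all 36 combinations miss at least one point), so 3 is optimal.

3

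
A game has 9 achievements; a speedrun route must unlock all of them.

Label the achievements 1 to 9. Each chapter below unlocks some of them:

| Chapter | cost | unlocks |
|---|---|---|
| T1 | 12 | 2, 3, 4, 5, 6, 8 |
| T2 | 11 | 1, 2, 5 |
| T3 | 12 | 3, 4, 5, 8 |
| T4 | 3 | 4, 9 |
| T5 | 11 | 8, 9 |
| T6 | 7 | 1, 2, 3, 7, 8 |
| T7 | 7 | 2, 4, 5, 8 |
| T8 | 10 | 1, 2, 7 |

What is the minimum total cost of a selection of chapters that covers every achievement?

T1, T4, T6 together cover every achievement (T1 ∪ T4 ∪ T6 = {1, 2, 3, 4, 5, 6, 7, 8, 9}); total cost 12 + 3 + 7 = 22.
No covering selection has total cost below 22.

22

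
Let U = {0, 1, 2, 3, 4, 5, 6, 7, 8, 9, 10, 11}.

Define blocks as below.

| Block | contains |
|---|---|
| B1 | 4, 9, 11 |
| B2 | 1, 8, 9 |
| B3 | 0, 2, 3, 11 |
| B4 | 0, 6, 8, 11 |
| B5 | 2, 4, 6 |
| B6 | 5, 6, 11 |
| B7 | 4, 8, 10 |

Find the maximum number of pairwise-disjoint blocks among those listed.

2

B2, B3 are pairwise disjoint (B2={1,8,9}; B3={0,2,3,11}).
Every remaining block overlaps one of these, and no 3 of the listed blocks are pairwise disjoint, so 2 is the maximum.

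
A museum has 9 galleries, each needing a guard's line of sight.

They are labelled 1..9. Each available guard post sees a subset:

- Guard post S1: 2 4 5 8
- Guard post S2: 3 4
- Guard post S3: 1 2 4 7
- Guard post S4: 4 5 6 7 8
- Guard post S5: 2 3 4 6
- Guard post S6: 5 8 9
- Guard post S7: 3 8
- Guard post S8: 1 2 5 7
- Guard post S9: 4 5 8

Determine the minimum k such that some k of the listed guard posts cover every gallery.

S5 and S6 and S8 together: S5 ∪ S6 ∪ S8 = {1, 2, 3, 4, 5, 6, 7, 8, 9} — every gallery is covered.
Only S6 contains 9, so S6 is forced; the remaining 6 galleries need at least 2 more guard posts (each remaining guard post adds at most 4) — so at least 3 guard posts are needed, and 3 is optimal.

3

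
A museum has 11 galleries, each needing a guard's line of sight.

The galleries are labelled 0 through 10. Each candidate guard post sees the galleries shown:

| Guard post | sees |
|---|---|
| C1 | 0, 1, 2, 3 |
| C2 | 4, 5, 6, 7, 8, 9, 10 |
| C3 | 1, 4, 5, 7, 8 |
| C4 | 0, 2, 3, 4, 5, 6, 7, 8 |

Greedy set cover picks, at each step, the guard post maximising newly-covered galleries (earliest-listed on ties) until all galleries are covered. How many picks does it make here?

3

Greedy: pick C4 (covers 8 new) → pick C2 (covers 2 new) → pick C1 (covers 1 new). Total picks: 3.
(The true minimum cover uses only 2 guard posts, so greedy is not optimal here.)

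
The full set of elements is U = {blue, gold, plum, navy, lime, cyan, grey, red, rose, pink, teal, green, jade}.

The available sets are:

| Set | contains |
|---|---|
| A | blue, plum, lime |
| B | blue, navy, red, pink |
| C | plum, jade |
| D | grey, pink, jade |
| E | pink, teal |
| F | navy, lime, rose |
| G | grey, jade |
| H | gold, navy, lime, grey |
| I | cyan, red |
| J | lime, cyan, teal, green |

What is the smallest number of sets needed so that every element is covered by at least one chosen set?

B and C and F and H and J together: B ∪ C ∪ F ∪ H ∪ J = {blue, gold, plum, navy, lime, cyan, grey, red, rose, pink, teal, green, jade} — every element is covered.
Only F contains rose, so F is forced; the remaining 10 elements need at least 4 more sets (each remaining set adds at most 3) — so at least 5 sets are needed, and 5 is optimal.

5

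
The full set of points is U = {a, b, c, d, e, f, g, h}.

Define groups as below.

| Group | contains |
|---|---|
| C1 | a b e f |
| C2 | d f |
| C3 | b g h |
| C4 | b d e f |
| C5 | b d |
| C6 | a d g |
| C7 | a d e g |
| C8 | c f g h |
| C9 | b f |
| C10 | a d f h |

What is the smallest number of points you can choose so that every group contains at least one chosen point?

Take T = {b, d, h}. Each listed group contains at least one of these, so T is a hitting set of size 3.
No choice of 2 points meets every group, so 3 is the minimum.

3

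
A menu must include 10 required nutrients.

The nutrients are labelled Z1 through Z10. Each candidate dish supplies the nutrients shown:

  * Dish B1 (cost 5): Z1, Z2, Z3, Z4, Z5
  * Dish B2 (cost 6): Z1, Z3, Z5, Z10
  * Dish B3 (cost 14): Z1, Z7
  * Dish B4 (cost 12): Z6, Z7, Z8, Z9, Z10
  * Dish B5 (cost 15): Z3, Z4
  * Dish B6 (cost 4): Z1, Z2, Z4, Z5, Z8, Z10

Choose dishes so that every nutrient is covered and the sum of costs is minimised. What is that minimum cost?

17

B1, B4 together cover every nutrient (B1 ∪ B4 = {Z1, Z2, Z3, Z4, Z5, Z6, Z7, Z8, Z9, Z10}); total cost 5 + 12 = 17.
The greedy pick B6, B4, B1 costs 21; no covering selection beats 17.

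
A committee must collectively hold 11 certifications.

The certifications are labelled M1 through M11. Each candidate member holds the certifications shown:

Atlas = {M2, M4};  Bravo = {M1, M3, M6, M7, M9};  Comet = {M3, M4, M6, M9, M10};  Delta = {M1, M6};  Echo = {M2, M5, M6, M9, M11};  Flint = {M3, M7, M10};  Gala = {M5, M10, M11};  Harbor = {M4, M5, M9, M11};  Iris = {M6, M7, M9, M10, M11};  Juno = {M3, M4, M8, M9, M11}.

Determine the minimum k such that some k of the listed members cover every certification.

4

Bravo and Echo and Iris and Juno together: Bravo ∪ Echo ∪ Iris ∪ Juno = {M1, M2, M3, M4, M5, M6, M7, M8, M9, M10, M11} — every certification is covered.
No 3 of the 10 members cover everything (all 120 combinations miss at least one certification), so 4 is optimal.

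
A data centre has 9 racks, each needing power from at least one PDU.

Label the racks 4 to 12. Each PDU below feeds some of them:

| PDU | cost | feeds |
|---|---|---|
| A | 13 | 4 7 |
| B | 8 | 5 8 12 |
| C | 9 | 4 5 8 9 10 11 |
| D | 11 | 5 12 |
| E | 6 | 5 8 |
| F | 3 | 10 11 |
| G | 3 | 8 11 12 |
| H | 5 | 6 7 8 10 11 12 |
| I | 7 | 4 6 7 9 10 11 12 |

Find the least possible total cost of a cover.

E, I together cover every rack (E ∪ I = {4, 5, 6, 7, 8, 9, 10, 11, 12}); total cost 6 + 7 = 13.
The greedy pick H, C costs 14; no covering selection beats 13.

13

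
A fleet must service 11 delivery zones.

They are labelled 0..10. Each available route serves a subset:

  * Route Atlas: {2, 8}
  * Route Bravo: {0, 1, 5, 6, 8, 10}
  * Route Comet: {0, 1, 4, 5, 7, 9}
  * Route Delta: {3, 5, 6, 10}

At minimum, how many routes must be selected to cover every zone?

Atlas and Comet and Delta together: Atlas ∪ Comet ∪ Delta = {0, 1, 2, 3, 4, 5, 6, 7, 8, 9, 10} — every zone is covered.
Only Atlas contains 2, so Atlas is forced; the remaining 9 zones need at least 2 more routes (each remaining route adds at most 6) — so at least 3 routes are needed, and 3 is optimal.

3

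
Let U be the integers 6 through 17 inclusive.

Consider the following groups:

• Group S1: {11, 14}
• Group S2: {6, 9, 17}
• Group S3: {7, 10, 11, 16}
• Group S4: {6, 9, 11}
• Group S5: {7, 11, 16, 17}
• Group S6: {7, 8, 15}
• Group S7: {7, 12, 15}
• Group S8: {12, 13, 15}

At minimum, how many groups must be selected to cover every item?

5

S1 and S2 and S3 and S6 and S8 together: S1 ∪ S2 ∪ S3 ∪ S6 ∪ S8 = {6, 7, 8, 9, 10, 11, 12, 13, 14, 15, 16, 17} — every item is covered.
Only S1 contains 14, so S1 is forced; the remaining 10 items need at least 4 more groups (each remaining group adds at most 3) — so at least 5 groups are needed, and 5 is optimal.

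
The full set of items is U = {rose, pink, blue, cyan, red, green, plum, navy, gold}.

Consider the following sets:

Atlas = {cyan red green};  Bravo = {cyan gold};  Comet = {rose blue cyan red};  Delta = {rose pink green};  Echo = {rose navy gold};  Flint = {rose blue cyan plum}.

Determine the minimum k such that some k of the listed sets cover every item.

4

Take {Comet, Delta, Echo, Flint}. Their union is {rose, pink, blue, cyan, red, green, plum, navy, gold}, which is all 9 items.
Only Flint contains plum, so Flint is forced; the remaining 5 items need at least 3 more sets (each remaining set adds at most 2) — so at least 4 sets are needed, and 4 is optimal.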